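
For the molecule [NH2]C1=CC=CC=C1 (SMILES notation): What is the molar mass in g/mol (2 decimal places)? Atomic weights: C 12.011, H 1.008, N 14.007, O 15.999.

First, the molecular formula is C6H7N (counting implicit H from valence).
  C: 6 × 12.011 = 72.066
  H: 7 × 1.008 = 7.056
  N: 1 × 14.007 = 14.007
Sum: 6×12.011 + 7×1.008 + 1×14.007 = 93.129 → 93.13 g/mol.

93.13 g/mol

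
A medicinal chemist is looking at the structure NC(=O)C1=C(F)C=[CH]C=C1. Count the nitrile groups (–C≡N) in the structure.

0

Scan the SMILES for the nitrile motif — none present.
Groups that are present: 1 amide.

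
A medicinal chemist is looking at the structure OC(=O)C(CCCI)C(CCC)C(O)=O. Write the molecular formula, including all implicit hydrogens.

C10H17IO4

Walk through each heavy atom and fill implicit hydrogens from standard valence (C 4, N 3, O 2, S 2, halogen 1):
  atom 1: O, bond orders sum to 1 (valence 2) → 1 H
  atom 2: C, bond orders sum to 4 (valence 4) → 0 H
  atom 3: O, bond orders sum to 2 (valence 2) → 0 H
  atom 4: C, bond orders sum to 3 (valence 4) → 1 H
  atom 5: C, bond orders sum to 2 (valence 4) → 2 H
  atom 6: C, bond orders sum to 2 (valence 4) → 2 H
  atom 7: C, bond orders sum to 2 (valence 4) → 2 H
  atom 8: I (halogen, monovalent) → 0 H
  atom 9: C, bond orders sum to 3 (valence 4) → 1 H
  atom 10: C, bond orders sum to 2 (valence 4) → 2 H
  atom 11: C, bond orders sum to 2 (valence 4) → 2 H
  atom 12: C, bond orders sum to 1 (valence 4) → 3 H
  atom 13: C, bond orders sum to 4 (valence 4) → 0 H
  atom 14: O, bond orders sum to 1 (valence 2) → 1 H
  atom 15: O, bond orders sum to 2 (valence 2) → 0 H
Totals → C:10, H:17, I:1, O:4.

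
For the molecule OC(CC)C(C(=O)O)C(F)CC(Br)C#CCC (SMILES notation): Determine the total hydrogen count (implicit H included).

Walk through each heavy atom and fill implicit hydrogens from standard valence (C 4, N 3, O 2, S 2, halogen 1):
  atom 1: O, bond orders sum to 1 (valence 2) → 1 H
  atom 2: C, bond orders sum to 3 (valence 4) → 1 H
  atom 3: C, bond orders sum to 2 (valence 4) → 2 H
  atom 4: C, bond orders sum to 1 (valence 4) → 3 H
  atom 5: C, bond orders sum to 3 (valence 4) → 1 H
  atom 6: C, bond orders sum to 4 (valence 4) → 0 H
  atom 7: O, bond orders sum to 2 (valence 2) → 0 H
  atom 8: O, bond orders sum to 1 (valence 2) → 1 H
  atom 9: C, bond orders sum to 3 (valence 4) → 1 H
  atom 10: F (halogen, monovalent) → 0 H
  atom 11: C, bond orders sum to 2 (valence 4) → 2 H
  atom 12: C, bond orders sum to 3 (valence 4) → 1 H
  atom 13: Br (halogen, monovalent) → 0 H
  atom 14: C, bond orders sum to 4 (valence 4) → 0 H
  atom 15: C, bond orders sum to 4 (valence 4) → 0 H
  atom 16: C, bond orders sum to 2 (valence 4) → 2 H
  atom 17: C, bond orders sum to 1 (valence 4) → 3 H
Total hydrogens: 18.

18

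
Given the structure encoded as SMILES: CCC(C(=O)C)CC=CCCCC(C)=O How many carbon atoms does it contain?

Count every carbon token in the SMILES (each C, including those in ring-closure positions and inside branches).
Carbon count: 13.

13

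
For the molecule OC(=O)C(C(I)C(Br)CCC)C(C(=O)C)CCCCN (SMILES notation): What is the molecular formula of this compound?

C14H25BrINO3

Walk through each heavy atom and fill implicit hydrogens from standard valence (C 4, N 3, O 2, S 2, halogen 1):
  atom 1: O, bond orders sum to 1 (valence 2) → 1 H
  atom 2: C, bond orders sum to 4 (valence 4) → 0 H
  atom 3: O, bond orders sum to 2 (valence 2) → 0 H
  atom 4: C, bond orders sum to 3 (valence 4) → 1 H
  atom 5: C, bond orders sum to 3 (valence 4) → 1 H
  atom 6: I (halogen, monovalent) → 0 H
  atom 7: C, bond orders sum to 3 (valence 4) → 1 H
  atom 8: Br (halogen, monovalent) → 0 H
  atom 9: C, bond orders sum to 2 (valence 4) → 2 H
  atom 10: C, bond orders sum to 2 (valence 4) → 2 H
  atom 11: C, bond orders sum to 1 (valence 4) → 3 H
  atom 12: C, bond orders sum to 3 (valence 4) → 1 H
  atom 13: C, bond orders sum to 4 (valence 4) → 0 H
  atom 14: O, bond orders sum to 2 (valence 2) → 0 H
  atom 15: C, bond orders sum to 1 (valence 4) → 3 H
  atom 16: C, bond orders sum to 2 (valence 4) → 2 H
  atom 17: C, bond orders sum to 2 (valence 4) → 2 H
  atom 18: C, bond orders sum to 2 (valence 4) → 2 H
  atom 19: C, bond orders sum to 2 (valence 4) → 2 H
  atom 20: N, bond orders sum to 1 (valence 3) → 2 H
Totals → C:14, H:25, Br:1, I:1, N:1, O:3.
In Hill order: C14H25BrINO3.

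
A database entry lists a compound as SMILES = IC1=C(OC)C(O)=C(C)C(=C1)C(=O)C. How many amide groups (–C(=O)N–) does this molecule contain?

Scan the SMILES for the amide motif — none present.
Groups that are present: 1 ether, 1 hydroxyl, 1 ketone.

0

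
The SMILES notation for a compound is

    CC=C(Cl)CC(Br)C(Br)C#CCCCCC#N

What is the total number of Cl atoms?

Scan the SMILES for Cl atoms (remember two-letter symbols like Cl and Br are single atoms).
Chlorine count: 1.

1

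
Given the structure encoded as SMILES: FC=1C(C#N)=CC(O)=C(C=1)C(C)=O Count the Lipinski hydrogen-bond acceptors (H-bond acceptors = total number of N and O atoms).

N atoms: 1; O atoms: 2.
Lipinski HBA = 1 + 2 = 3.

3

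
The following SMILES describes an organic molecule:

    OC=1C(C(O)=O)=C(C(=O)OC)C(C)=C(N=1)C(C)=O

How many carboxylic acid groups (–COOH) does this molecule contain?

The carboxylic acid motif appears at heavy-atom position 4 in the SMILES.
Other groups present: 1 ester, 1 hydroxyl, 1 ketone.
Carboxylic acid count: 1.

1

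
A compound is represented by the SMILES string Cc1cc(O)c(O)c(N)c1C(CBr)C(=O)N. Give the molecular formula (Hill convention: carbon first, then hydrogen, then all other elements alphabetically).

Walk through each heavy atom and fill implicit hydrogens from standard valence (C 4, N 3, O 2, S 2, halogen 1); for lowercase aromatic atoms, an aromatic c carries 1 H when it has two neighbours and 0 H with three, and aromatic n carries 0 H:
  atom 1: C, bond orders sum to 1 (valence 4) → 3 H
  atom 2: aromatic c, 3 neighbours → 0 H
  atom 3: aromatic c, 2 neighbours → 1 H
  atom 4: aromatic c, 3 neighbours → 0 H
  atom 5: O, bond orders sum to 1 (valence 2) → 1 H
  atom 6: aromatic c, 3 neighbours → 0 H
  atom 7: O, bond orders sum to 1 (valence 2) → 1 H
  atom 8: aromatic c, 3 neighbours → 0 H
  atom 9: N, bond orders sum to 1 (valence 3) → 2 H
  atom 10: aromatic c, 3 neighbours → 0 H
  atom 11: C, bond orders sum to 3 (valence 4) → 1 H
  atom 12: C, bond orders sum to 2 (valence 4) → 2 H
  atom 13: Br (halogen, monovalent) → 0 H
  atom 14: C, bond orders sum to 4 (valence 4) → 0 H
  atom 15: O, bond orders sum to 2 (valence 2) → 0 H
  atom 16: N, bond orders sum to 1 (valence 3) → 2 H
Totals → C:10, H:13, Br:1, N:2, O:3.

C10H13BrN2O3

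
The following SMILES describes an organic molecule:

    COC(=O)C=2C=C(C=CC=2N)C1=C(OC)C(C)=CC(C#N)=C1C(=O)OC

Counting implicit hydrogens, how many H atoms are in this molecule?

Walk through each heavy atom and fill implicit hydrogens from standard valence (C 4, N 3, O 2, S 2, halogen 1):
  atom 1: C, bond orders sum to 1 (valence 4) → 3 H
  atom 2: O, bond orders sum to 2 (valence 2) → 0 H
  atom 3: C, bond orders sum to 4 (valence 4) → 0 H
  atom 4: O, bond orders sum to 2 (valence 2) → 0 H
  atom 5: C, bond orders sum to 4 (valence 4) → 0 H
  atom 6: C, bond orders sum to 3 (valence 4) → 1 H
  atom 7: C, bond orders sum to 4 (valence 4) → 0 H
  atom 8: C, bond orders sum to 3 (valence 4) → 1 H
  atom 9: C, bond orders sum to 3 (valence 4) → 1 H
  atom 10: C, bond orders sum to 4 (valence 4) → 0 H
  atom 11: N, bond orders sum to 1 (valence 3) → 2 H
  atom 12: C, bond orders sum to 4 (valence 4) → 0 H
  atom 13: C, bond orders sum to 4 (valence 4) → 0 H
  atom 14: O, bond orders sum to 2 (valence 2) → 0 H
  atom 15: C, bond orders sum to 1 (valence 4) → 3 H
  atom 16: C, bond orders sum to 4 (valence 4) → 0 H
  atom 17: C, bond orders sum to 1 (valence 4) → 3 H
  atom 18: C, bond orders sum to 3 (valence 4) → 1 H
  atom 19: C, bond orders sum to 4 (valence 4) → 0 H
  atom 20: C, bond orders sum to 4 (valence 4) → 0 H
  atom 21: N, bond orders sum to 3 (valence 3) → 0 H
  atom 22: C, bond orders sum to 4 (valence 4) → 0 H
  atom 23: C, bond orders sum to 4 (valence 4) → 0 H
  atom 24: O, bond orders sum to 2 (valence 2) → 0 H
  atom 25: O, bond orders sum to 2 (valence 2) → 0 H
  atom 26: C, bond orders sum to 1 (valence 4) → 3 H
Total hydrogens: 18.

18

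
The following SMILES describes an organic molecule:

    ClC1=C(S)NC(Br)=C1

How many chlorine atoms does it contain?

1

Scan the SMILES for Cl atoms (remember two-letter symbols like Cl and Br are single atoms).
Chlorine count: 1.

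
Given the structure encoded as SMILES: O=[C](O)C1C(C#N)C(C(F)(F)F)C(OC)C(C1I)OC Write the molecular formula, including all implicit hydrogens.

Walk through each heavy atom and fill implicit hydrogens from standard valence (C 4, N 3, O 2, S 2, halogen 1):
  atom 1: O, bond orders sum to 2 (valence 2) → 0 H
  atom 2: C with explicit H count 0
  atom 3: O, bond orders sum to 1 (valence 2) → 1 H
  atom 4: C, bond orders sum to 3 (valence 4) → 1 H
  atom 5: C, bond orders sum to 3 (valence 4) → 1 H
  atom 6: C, bond orders sum to 4 (valence 4) → 0 H
  atom 7: N, bond orders sum to 3 (valence 3) → 0 H
  atom 8: C, bond orders sum to 3 (valence 4) → 1 H
  atom 9: C, bond orders sum to 4 (valence 4) → 0 H
  atom 10: F (halogen, monovalent) → 0 H
  atom 11: F (halogen, monovalent) → 0 H
  atom 12: F (halogen, monovalent) → 0 H
  atom 13: C, bond orders sum to 3 (valence 4) → 1 H
  atom 14: O, bond orders sum to 2 (valence 2) → 0 H
  atom 15: C, bond orders sum to 1 (valence 4) → 3 H
  atom 16: C, bond orders sum to 3 (valence 4) → 1 H
  atom 17: C, bond orders sum to 3 (valence 4) → 1 H
  atom 18: I (halogen, monovalent) → 0 H
  atom 19: O, bond orders sum to 2 (valence 2) → 0 H
  atom 20: C, bond orders sum to 1 (valence 4) → 3 H
Totals → C:11, H:13, F:3, I:1, N:1, O:4.

C11H13F3INO4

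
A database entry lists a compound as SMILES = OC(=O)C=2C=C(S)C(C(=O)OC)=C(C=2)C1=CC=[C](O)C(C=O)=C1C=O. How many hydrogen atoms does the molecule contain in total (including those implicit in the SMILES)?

12

Walk through each heavy atom and fill implicit hydrogens from standard valence (C 4, N 3, O 2, S 2, halogen 1):
  atom 1: O, bond orders sum to 1 (valence 2) → 1 H
  atom 2: C, bond orders sum to 4 (valence 4) → 0 H
  atom 3: O, bond orders sum to 2 (valence 2) → 0 H
  atom 4: C, bond orders sum to 4 (valence 4) → 0 H
  atom 5: C, bond orders sum to 3 (valence 4) → 1 H
  atom 6: C, bond orders sum to 4 (valence 4) → 0 H
  atom 7: S, bond orders sum to 1 (valence 2) → 1 H
  atom 8: C, bond orders sum to 4 (valence 4) → 0 H
  atom 9: C, bond orders sum to 4 (valence 4) → 0 H
  atom 10: O, bond orders sum to 2 (valence 2) → 0 H
  atom 11: O, bond orders sum to 2 (valence 2) → 0 H
  atom 12: C, bond orders sum to 1 (valence 4) → 3 H
  atom 13: C, bond orders sum to 4 (valence 4) → 0 H
  atom 14: C, bond orders sum to 3 (valence 4) → 1 H
  atom 15: C, bond orders sum to 4 (valence 4) → 0 H
  atom 16: C, bond orders sum to 3 (valence 4) → 1 H
  atom 17: C, bond orders sum to 3 (valence 4) → 1 H
  atom 18: C with explicit H count 0
  atom 19: O, bond orders sum to 1 (valence 2) → 1 H
  atom 20: C, bond orders sum to 4 (valence 4) → 0 H
  atom 21: C, bond orders sum to 3 (valence 4) → 1 H
  atom 22: O, bond orders sum to 2 (valence 2) → 0 H
  atom 23: C, bond orders sum to 4 (valence 4) → 0 H
  atom 24: C, bond orders sum to 3 (valence 4) → 1 H
  atom 25: O, bond orders sum to 2 (valence 2) → 0 H
Total hydrogens: 12.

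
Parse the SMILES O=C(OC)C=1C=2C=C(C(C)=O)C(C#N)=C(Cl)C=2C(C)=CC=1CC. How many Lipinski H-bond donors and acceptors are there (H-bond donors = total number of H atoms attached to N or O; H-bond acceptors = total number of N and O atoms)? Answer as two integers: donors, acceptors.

Donors: find every N or O and count the H atoms it carries.
  atom 1 (O): bond orders sum to 2 → 0 H
  atom 3 (O): bond orders sum to 2 → 0 H
  atom 11 (O): bond orders sum to 2 → 0 H
  atom 14 (N): bond orders sum to 3 → 0 H
Lipinski HBD = 0.
Acceptors: N atoms = 1, O atoms = 3 → HBA = 4.

0, 4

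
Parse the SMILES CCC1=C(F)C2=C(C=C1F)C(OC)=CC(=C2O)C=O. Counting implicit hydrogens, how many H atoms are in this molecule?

Walk through each heavy atom and fill implicit hydrogens from standard valence (C 4, N 3, O 2, S 2, halogen 1):
  atom 1: C, bond orders sum to 1 (valence 4) → 3 H
  atom 2: C, bond orders sum to 2 (valence 4) → 2 H
  atom 3: C, bond orders sum to 4 (valence 4) → 0 H
  atom 4: C, bond orders sum to 4 (valence 4) → 0 H
  atom 5: F (halogen, monovalent) → 0 H
  atom 6: C, bond orders sum to 4 (valence 4) → 0 H
  atom 7: C, bond orders sum to 4 (valence 4) → 0 H
  atom 8: C, bond orders sum to 3 (valence 4) → 1 H
  atom 9: C, bond orders sum to 4 (valence 4) → 0 H
  atom 10: F (halogen, monovalent) → 0 H
  atom 11: C, bond orders sum to 4 (valence 4) → 0 H
  atom 12: O, bond orders sum to 2 (valence 2) → 0 H
  atom 13: C, bond orders sum to 1 (valence 4) → 3 H
  atom 14: C, bond orders sum to 3 (valence 4) → 1 H
  atom 15: C, bond orders sum to 4 (valence 4) → 0 H
  atom 16: C, bond orders sum to 4 (valence 4) → 0 H
  atom 17: O, bond orders sum to 1 (valence 2) → 1 H
  atom 18: C, bond orders sum to 3 (valence 4) → 1 H
  atom 19: O, bond orders sum to 2 (valence 2) → 0 H
Total hydrogens: 12.

12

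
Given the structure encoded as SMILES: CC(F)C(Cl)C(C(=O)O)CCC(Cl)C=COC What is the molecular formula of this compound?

C11H17Cl2FO3

Walk through each heavy atom and fill implicit hydrogens from standard valence (C 4, N 3, O 2, S 2, halogen 1):
  atom 1: C, bond orders sum to 1 (valence 4) → 3 H
  atom 2: C, bond orders sum to 3 (valence 4) → 1 H
  atom 3: F (halogen, monovalent) → 0 H
  atom 4: C, bond orders sum to 3 (valence 4) → 1 H
  atom 5: Cl (halogen, monovalent) → 0 H
  atom 6: C, bond orders sum to 3 (valence 4) → 1 H
  atom 7: C, bond orders sum to 4 (valence 4) → 0 H
  atom 8: O, bond orders sum to 2 (valence 2) → 0 H
  atom 9: O, bond orders sum to 1 (valence 2) → 1 H
  atom 10: C, bond orders sum to 2 (valence 4) → 2 H
  atom 11: C, bond orders sum to 2 (valence 4) → 2 H
  atom 12: C, bond orders sum to 3 (valence 4) → 1 H
  atom 13: Cl (halogen, monovalent) → 0 H
  atom 14: C, bond orders sum to 3 (valence 4) → 1 H
  atom 15: C, bond orders sum to 3 (valence 4) → 1 H
  atom 16: O, bond orders sum to 2 (valence 2) → 0 H
  atom 17: C, bond orders sum to 1 (valence 4) → 3 H
Totals → C:11, H:17, Cl:2, F:1, O:3.
In Hill order: C11H17Cl2FO3.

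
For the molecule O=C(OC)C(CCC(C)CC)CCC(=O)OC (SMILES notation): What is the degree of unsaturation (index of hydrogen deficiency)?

2

Molecular formula: C13H24O4.
DoU = (2C + 2 + N − H − X) / 2, where X is the halogen count and O/S are ignored.
    = (2·13 + 2 + 0 − 24 − 0) / 2 = 4 / 2 = 2.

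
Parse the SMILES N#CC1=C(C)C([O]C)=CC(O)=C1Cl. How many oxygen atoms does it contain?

2

Scan the SMILES for O atoms (remember two-letter symbols like Cl and Br are single atoms).
Oxygen count: 2.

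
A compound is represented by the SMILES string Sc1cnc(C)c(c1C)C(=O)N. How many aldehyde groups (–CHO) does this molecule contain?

0

Scan the SMILES for the aldehyde motif — none present.
Groups that are present: 1 amide, 1 thiol.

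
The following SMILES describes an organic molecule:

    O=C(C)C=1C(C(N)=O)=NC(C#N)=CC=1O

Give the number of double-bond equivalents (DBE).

Molecular formula: C9H7N3O3.
DoU = (2C + 2 + N − H − X) / 2, where X is the halogen count and O/S are ignored.
    = (2·9 + 2 + 3 − 7 − 0) / 2 = 16 / 2 = 8.

8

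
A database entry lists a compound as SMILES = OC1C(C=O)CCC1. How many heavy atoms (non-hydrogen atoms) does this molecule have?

Every atom symbol written in the SMILES (organic subset) is one heavy atom; implicit H are not written.
Heavy atoms by element → C:6, O:2.
Total: 8.

8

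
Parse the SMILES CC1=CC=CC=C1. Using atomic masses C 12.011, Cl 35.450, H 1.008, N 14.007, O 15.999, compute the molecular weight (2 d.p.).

92.14 g/mol

First, the molecular formula is C7H8 (counting implicit H from valence).
  C: 7 × 12.011 = 84.077
  H: 8 × 1.008 = 8.064
Sum: 7×12.011 + 8×1.008 = 92.141 → 92.14 g/mol.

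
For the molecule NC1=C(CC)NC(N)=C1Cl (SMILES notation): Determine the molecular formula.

C6H10ClN3

Walk through each heavy atom and fill implicit hydrogens from standard valence (C 4, N 3, O 2, S 2, halogen 1):
  atom 1: N, bond orders sum to 1 (valence 3) → 2 H
  atom 2: C, bond orders sum to 4 (valence 4) → 0 H
  atom 3: C, bond orders sum to 4 (valence 4) → 0 H
  atom 4: C, bond orders sum to 2 (valence 4) → 2 H
  atom 5: C, bond orders sum to 1 (valence 4) → 3 H
  atom 6: N, bond orders sum to 2 (valence 3) → 1 H
  atom 7: C, bond orders sum to 4 (valence 4) → 0 H
  atom 8: N, bond orders sum to 1 (valence 3) → 2 H
  atom 9: C, bond orders sum to 4 (valence 4) → 0 H
  atom 10: Cl (halogen, monovalent) → 0 H
Totals → C:6, H:10, Cl:1, N:3.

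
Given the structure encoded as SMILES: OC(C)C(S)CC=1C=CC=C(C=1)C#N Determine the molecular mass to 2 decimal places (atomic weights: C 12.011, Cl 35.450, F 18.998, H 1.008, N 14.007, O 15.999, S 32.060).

207.29 g/mol

First, the molecular formula is C11H13NOS (counting implicit H from valence).
  C: 11 × 12.011 = 132.121
  H: 13 × 1.008 = 13.104
  N: 1 × 14.007 = 14.007
  O: 1 × 15.999 = 15.999
  S: 1 × 32.060 = 32.060
Sum: 11×12.011 + 13×1.008 + 1×14.007 + 1×15.999 + 1×32.060 = 207.291 → 207.29 g/mol.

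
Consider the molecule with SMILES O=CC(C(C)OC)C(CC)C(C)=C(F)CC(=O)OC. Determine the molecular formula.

Walk through each heavy atom and fill implicit hydrogens from standard valence (C 4, N 3, O 2, S 2, halogen 1):
  atom 1: O, bond orders sum to 2 (valence 2) → 0 H
  atom 2: C, bond orders sum to 3 (valence 4) → 1 H
  atom 3: C, bond orders sum to 3 (valence 4) → 1 H
  atom 4: C, bond orders sum to 3 (valence 4) → 1 H
  atom 5: C, bond orders sum to 1 (valence 4) → 3 H
  atom 6: O, bond orders sum to 2 (valence 2) → 0 H
  atom 7: C, bond orders sum to 1 (valence 4) → 3 H
  atom 8: C, bond orders sum to 3 (valence 4) → 1 H
  atom 9: C, bond orders sum to 2 (valence 4) → 2 H
  atom 10: C, bond orders sum to 1 (valence 4) → 3 H
  atom 11: C, bond orders sum to 4 (valence 4) → 0 H
  atom 12: C, bond orders sum to 1 (valence 4) → 3 H
  atom 13: C, bond orders sum to 4 (valence 4) → 0 H
  atom 14: F (halogen, monovalent) → 0 H
  atom 15: C, bond orders sum to 2 (valence 4) → 2 H
  atom 16: C, bond orders sum to 4 (valence 4) → 0 H
  atom 17: O, bond orders sum to 2 (valence 2) → 0 H
  atom 18: O, bond orders sum to 2 (valence 2) → 0 H
  atom 19: C, bond orders sum to 1 (valence 4) → 3 H
Totals → C:14, H:23, F:1, O:4.
In Hill order: C14H23FO4.

C14H23FO4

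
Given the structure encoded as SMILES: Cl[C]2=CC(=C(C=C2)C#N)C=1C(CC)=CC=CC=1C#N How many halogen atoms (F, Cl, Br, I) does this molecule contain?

Halogen atoms appear at heavy-atom position 1 (1×Cl).
Other groups present: 2 nitrile.
Halogen count: 1.

1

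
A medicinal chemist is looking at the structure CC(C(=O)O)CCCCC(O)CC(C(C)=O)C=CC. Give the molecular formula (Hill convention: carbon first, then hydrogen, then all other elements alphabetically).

C15H26O4

Walk through each heavy atom and fill implicit hydrogens from standard valence (C 4, N 3, O 2, S 2, halogen 1):
  atom 1: C, bond orders sum to 1 (valence 4) → 3 H
  atom 2: C, bond orders sum to 3 (valence 4) → 1 H
  atom 3: C, bond orders sum to 4 (valence 4) → 0 H
  atom 4: O, bond orders sum to 2 (valence 2) → 0 H
  atom 5: O, bond orders sum to 1 (valence 2) → 1 H
  atom 6: C, bond orders sum to 2 (valence 4) → 2 H
  atom 7: C, bond orders sum to 2 (valence 4) → 2 H
  atom 8: C, bond orders sum to 2 (valence 4) → 2 H
  atom 9: C, bond orders sum to 2 (valence 4) → 2 H
  atom 10: C, bond orders sum to 3 (valence 4) → 1 H
  atom 11: O, bond orders sum to 1 (valence 2) → 1 H
  atom 12: C, bond orders sum to 2 (valence 4) → 2 H
  atom 13: C, bond orders sum to 3 (valence 4) → 1 H
  atom 14: C, bond orders sum to 4 (valence 4) → 0 H
  atom 15: C, bond orders sum to 1 (valence 4) → 3 H
  atom 16: O, bond orders sum to 2 (valence 2) → 0 H
  atom 17: C, bond orders sum to 3 (valence 4) → 1 H
  atom 18: C, bond orders sum to 3 (valence 4) → 1 H
  atom 19: C, bond orders sum to 1 (valence 4) → 3 H
Totals → C:15, H:26, O:4.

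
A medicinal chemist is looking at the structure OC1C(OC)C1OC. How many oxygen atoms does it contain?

Scan the SMILES for O atoms (remember two-letter symbols like Cl and Br are single atoms).
Oxygen count: 3.

3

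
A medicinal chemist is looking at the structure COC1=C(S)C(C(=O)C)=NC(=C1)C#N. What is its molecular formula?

Walk through each heavy atom and fill implicit hydrogens from standard valence (C 4, N 3, O 2, S 2, halogen 1):
  atom 1: C, bond orders sum to 1 (valence 4) → 3 H
  atom 2: O, bond orders sum to 2 (valence 2) → 0 H
  atom 3: C, bond orders sum to 4 (valence 4) → 0 H
  atom 4: C, bond orders sum to 4 (valence 4) → 0 H
  atom 5: S, bond orders sum to 1 (valence 2) → 1 H
  atom 6: C, bond orders sum to 4 (valence 4) → 0 H
  atom 7: C, bond orders sum to 4 (valence 4) → 0 H
  atom 8: O, bond orders sum to 2 (valence 2) → 0 H
  atom 9: C, bond orders sum to 1 (valence 4) → 3 H
  atom 10: N, bond orders sum to 3 (valence 3) → 0 H
  atom 11: C, bond orders sum to 4 (valence 4) → 0 H
  atom 12: C, bond orders sum to 3 (valence 4) → 1 H
  atom 13: C, bond orders sum to 4 (valence 4) → 0 H
  atom 14: N, bond orders sum to 3 (valence 3) → 0 H
Totals → C:9, H:8, N:2, O:2, S:1.

C9H8N2O2S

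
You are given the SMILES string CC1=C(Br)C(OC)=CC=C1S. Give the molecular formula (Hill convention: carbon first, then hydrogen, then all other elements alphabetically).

C8H9BrOS

Walk through each heavy atom and fill implicit hydrogens from standard valence (C 4, N 3, O 2, S 2, halogen 1):
  atom 1: C, bond orders sum to 1 (valence 4) → 3 H
  atom 2: C, bond orders sum to 4 (valence 4) → 0 H
  atom 3: C, bond orders sum to 4 (valence 4) → 0 H
  atom 4: Br (halogen, monovalent) → 0 H
  atom 5: C, bond orders sum to 4 (valence 4) → 0 H
  atom 6: O, bond orders sum to 2 (valence 2) → 0 H
  atom 7: C, bond orders sum to 1 (valence 4) → 3 H
  atom 8: C, bond orders sum to 3 (valence 4) → 1 H
  atom 9: C, bond orders sum to 3 (valence 4) → 1 H
  atom 10: C, bond orders sum to 4 (valence 4) → 0 H
  atom 11: S, bond orders sum to 1 (valence 2) → 1 H
Totals → C:8, H:9, Br:1, O:1, S:1.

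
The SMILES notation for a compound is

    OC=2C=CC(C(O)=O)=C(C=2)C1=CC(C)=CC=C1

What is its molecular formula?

Walk through each heavy atom and fill implicit hydrogens from standard valence (C 4, N 3, O 2, S 2, halogen 1):
  atom 1: O, bond orders sum to 1 (valence 2) → 1 H
  atom 2: C, bond orders sum to 4 (valence 4) → 0 H
  atom 3: C, bond orders sum to 3 (valence 4) → 1 H
  atom 4: C, bond orders sum to 3 (valence 4) → 1 H
  atom 5: C, bond orders sum to 4 (valence 4) → 0 H
  atom 6: C, bond orders sum to 4 (valence 4) → 0 H
  atom 7: O, bond orders sum to 1 (valence 2) → 1 H
  atom 8: O, bond orders sum to 2 (valence 2) → 0 H
  atom 9: C, bond orders sum to 4 (valence 4) → 0 H
  atom 10: C, bond orders sum to 3 (valence 4) → 1 H
  atom 11: C, bond orders sum to 4 (valence 4) → 0 H
  atom 12: C, bond orders sum to 3 (valence 4) → 1 H
  atom 13: C, bond orders sum to 4 (valence 4) → 0 H
  atom 14: C, bond orders sum to 1 (valence 4) → 3 H
  atom 15: C, bond orders sum to 3 (valence 4) → 1 H
  atom 16: C, bond orders sum to 3 (valence 4) → 1 H
  atom 17: C, bond orders sum to 3 (valence 4) → 1 H
Totals → C:14, H:12, O:3.

C14H12O3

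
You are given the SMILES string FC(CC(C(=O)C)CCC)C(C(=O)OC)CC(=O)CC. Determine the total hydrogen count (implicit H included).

25

Walk through each heavy atom and fill implicit hydrogens from standard valence (C 4, N 3, O 2, S 2, halogen 1):
  atom 1: F (halogen, monovalent) → 0 H
  atom 2: C, bond orders sum to 3 (valence 4) → 1 H
  atom 3: C, bond orders sum to 2 (valence 4) → 2 H
  atom 4: C, bond orders sum to 3 (valence 4) → 1 H
  atom 5: C, bond orders sum to 4 (valence 4) → 0 H
  atom 6: O, bond orders sum to 2 (valence 2) → 0 H
  atom 7: C, bond orders sum to 1 (valence 4) → 3 H
  atom 8: C, bond orders sum to 2 (valence 4) → 2 H
  atom 9: C, bond orders sum to 2 (valence 4) → 2 H
  atom 10: C, bond orders sum to 1 (valence 4) → 3 H
  atom 11: C, bond orders sum to 3 (valence 4) → 1 H
  atom 12: C, bond orders sum to 4 (valence 4) → 0 H
  atom 13: O, bond orders sum to 2 (valence 2) → 0 H
  atom 14: O, bond orders sum to 2 (valence 2) → 0 H
  atom 15: C, bond orders sum to 1 (valence 4) → 3 H
  atom 16: C, bond orders sum to 2 (valence 4) → 2 H
  atom 17: C, bond orders sum to 4 (valence 4) → 0 H
  atom 18: O, bond orders sum to 2 (valence 2) → 0 H
  atom 19: C, bond orders sum to 2 (valence 4) → 2 H
  atom 20: C, bond orders sum to 1 (valence 4) → 3 H
Total hydrogens: 25.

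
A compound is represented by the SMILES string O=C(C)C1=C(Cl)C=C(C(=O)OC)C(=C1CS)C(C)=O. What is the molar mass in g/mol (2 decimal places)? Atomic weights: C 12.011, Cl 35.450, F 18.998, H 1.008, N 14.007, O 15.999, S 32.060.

300.75 g/mol

First, the molecular formula is C13H13ClO4S (counting implicit H from valence).
  C: 13 × 12.011 = 156.143
  Cl: 1 × 35.450 = 35.450
  H: 13 × 1.008 = 13.104
  O: 4 × 15.999 = 63.996
  S: 1 × 32.060 = 32.060
Sum: 13×12.011 + 1×35.450 + 13×1.008 + 4×15.999 + 1×32.060 = 300.753 → 300.75 g/mol.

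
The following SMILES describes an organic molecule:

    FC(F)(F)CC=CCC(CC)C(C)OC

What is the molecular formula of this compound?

C11H19F3O

Walk through each heavy atom and fill implicit hydrogens from standard valence (C 4, N 3, O 2, S 2, halogen 1):
  atom 1: F (halogen, monovalent) → 0 H
  atom 2: C, bond orders sum to 4 (valence 4) → 0 H
  atom 3: F (halogen, monovalent) → 0 H
  atom 4: F (halogen, monovalent) → 0 H
  atom 5: C, bond orders sum to 2 (valence 4) → 2 H
  atom 6: C, bond orders sum to 3 (valence 4) → 1 H
  atom 7: C, bond orders sum to 3 (valence 4) → 1 H
  atom 8: C, bond orders sum to 2 (valence 4) → 2 H
  atom 9: C, bond orders sum to 3 (valence 4) → 1 H
  atom 10: C, bond orders sum to 2 (valence 4) → 2 H
  atom 11: C, bond orders sum to 1 (valence 4) → 3 H
  atom 12: C, bond orders sum to 3 (valence 4) → 1 H
  atom 13: C, bond orders sum to 1 (valence 4) → 3 H
  atom 14: O, bond orders sum to 2 (valence 2) → 0 H
  atom 15: C, bond orders sum to 1 (valence 4) → 3 H
Totals → C:11, H:19, F:3, O:1.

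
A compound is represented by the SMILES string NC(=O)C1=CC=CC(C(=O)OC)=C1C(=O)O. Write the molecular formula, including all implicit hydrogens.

Walk through each heavy atom and fill implicit hydrogens from standard valence (C 4, N 3, O 2, S 2, halogen 1):
  atom 1: N, bond orders sum to 1 (valence 3) → 2 H
  atom 2: C, bond orders sum to 4 (valence 4) → 0 H
  atom 3: O, bond orders sum to 2 (valence 2) → 0 H
  atom 4: C, bond orders sum to 4 (valence 4) → 0 H
  atom 5: C, bond orders sum to 3 (valence 4) → 1 H
  atom 6: C, bond orders sum to 3 (valence 4) → 1 H
  atom 7: C, bond orders sum to 3 (valence 4) → 1 H
  atom 8: C, bond orders sum to 4 (valence 4) → 0 H
  atom 9: C, bond orders sum to 4 (valence 4) → 0 H
  atom 10: O, bond orders sum to 2 (valence 2) → 0 H
  atom 11: O, bond orders sum to 2 (valence 2) → 0 H
  atom 12: C, bond orders sum to 1 (valence 4) → 3 H
  atom 13: C, bond orders sum to 4 (valence 4) → 0 H
  atom 14: C, bond orders sum to 4 (valence 4) → 0 H
  atom 15: O, bond orders sum to 2 (valence 2) → 0 H
  atom 16: O, bond orders sum to 1 (valence 2) → 1 H
Totals → C:10, H:9, N:1, O:5.

C10H9NO5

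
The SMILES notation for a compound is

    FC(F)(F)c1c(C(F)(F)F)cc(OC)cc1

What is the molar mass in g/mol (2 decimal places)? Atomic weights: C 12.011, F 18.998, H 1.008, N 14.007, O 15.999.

First, the molecular formula is C9H6F6O (counting implicit H from valence).
  C: 9 × 12.011 = 108.099
  F: 6 × 18.998 = 113.988
  H: 6 × 1.008 = 6.048
  O: 1 × 15.999 = 15.999
Sum: 9×12.011 + 6×18.998 + 6×1.008 + 1×15.999 = 244.134 → 244.13 g/mol.

244.13 g/mol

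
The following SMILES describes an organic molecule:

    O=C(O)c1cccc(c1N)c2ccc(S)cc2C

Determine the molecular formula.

C14H13NO2S

Walk through each heavy atom and fill implicit hydrogens from standard valence (C 4, N 3, O 2, S 2, halogen 1); for lowercase aromatic atoms, an aromatic c carries 1 H when it has two neighbours and 0 H with three, and aromatic n carries 0 H:
  atom 1: O, bond orders sum to 2 (valence 2) → 0 H
  atom 2: C, bond orders sum to 4 (valence 4) → 0 H
  atom 3: O, bond orders sum to 1 (valence 2) → 1 H
  atom 4: aromatic c, 3 neighbours → 0 H
  atom 5: aromatic c, 2 neighbours → 1 H
  atom 6: aromatic c, 2 neighbours → 1 H
  atom 7: aromatic c, 2 neighbours → 1 H
  atom 8: aromatic c, 3 neighbours → 0 H
  atom 9: aromatic c, 3 neighbours → 0 H
  atom 10: N, bond orders sum to 1 (valence 3) → 2 H
  atom 11: aromatic c, 3 neighbours → 0 H
  atom 12: aromatic c, 2 neighbours → 1 H
  atom 13: aromatic c, 2 neighbours → 1 H
  atom 14: aromatic c, 3 neighbours → 0 H
  atom 15: S, bond orders sum to 1 (valence 2) → 1 H
  atom 16: aromatic c, 2 neighbours → 1 H
  atom 17: aromatic c, 3 neighbours → 0 H
  atom 18: C, bond orders sum to 1 (valence 4) → 3 H
Totals → C:14, H:13, N:1, O:2, S:1.
In Hill order: C14H13NO2S.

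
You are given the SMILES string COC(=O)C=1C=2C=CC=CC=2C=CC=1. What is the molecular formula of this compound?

Walk through each heavy atom and fill implicit hydrogens from standard valence (C 4, N 3, O 2, S 2, halogen 1):
  atom 1: C, bond orders sum to 1 (valence 4) → 3 H
  atom 2: O, bond orders sum to 2 (valence 2) → 0 H
  atom 3: C, bond orders sum to 4 (valence 4) → 0 H
  atom 4: O, bond orders sum to 2 (valence 2) → 0 H
  atom 5: C, bond orders sum to 4 (valence 4) → 0 H
  atom 6: C, bond orders sum to 4 (valence 4) → 0 H
  atom 7: C, bond orders sum to 3 (valence 4) → 1 H
  atom 8: C, bond orders sum to 3 (valence 4) → 1 H
  atom 9: C, bond orders sum to 3 (valence 4) → 1 H
  atom 10: C, bond orders sum to 3 (valence 4) → 1 H
  atom 11: C, bond orders sum to 4 (valence 4) → 0 H
  atom 12: C, bond orders sum to 3 (valence 4) → 1 H
  atom 13: C, bond orders sum to 3 (valence 4) → 1 H
  atom 14: C, bond orders sum to 3 (valence 4) → 1 H
Totals → C:12, H:10, O:2.
In Hill order: C12H10O2.

C12H10O2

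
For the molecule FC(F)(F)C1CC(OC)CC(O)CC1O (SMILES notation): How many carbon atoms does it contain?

Count every carbon token in the SMILES (each C, including those in ring-closure positions and inside branches).
Carbon count: 9.

9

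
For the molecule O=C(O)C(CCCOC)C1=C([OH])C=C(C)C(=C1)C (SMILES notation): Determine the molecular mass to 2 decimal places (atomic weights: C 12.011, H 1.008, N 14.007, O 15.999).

First, the molecular formula is C14H20O4 (counting implicit H from valence).
  C: 14 × 12.011 = 168.154
  H: 20 × 1.008 = 20.160
  O: 4 × 15.999 = 63.996
Sum: 14×12.011 + 20×1.008 + 4×15.999 = 252.310 → 252.31 g/mol.

252.31 g/mol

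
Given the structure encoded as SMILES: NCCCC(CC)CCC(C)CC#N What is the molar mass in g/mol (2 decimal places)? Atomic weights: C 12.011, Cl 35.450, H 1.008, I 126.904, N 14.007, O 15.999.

First, the molecular formula is C12H24N2 (counting implicit H from valence).
  C: 12 × 12.011 = 144.132
  H: 24 × 1.008 = 24.192
  N: 2 × 14.007 = 28.014
Sum: 12×12.011 + 24×1.008 + 2×14.007 = 196.338 → 196.34 g/mol.

196.34 g/mol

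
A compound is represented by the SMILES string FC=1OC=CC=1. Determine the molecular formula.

C4H3FO

Walk through each heavy atom and fill implicit hydrogens from standard valence (C 4, N 3, O 2, S 2, halogen 1):
  atom 1: F (halogen, monovalent) → 0 H
  atom 2: C, bond orders sum to 4 (valence 4) → 0 H
  atom 3: O, bond orders sum to 2 (valence 2) → 0 H
  atom 4: C, bond orders sum to 3 (valence 4) → 1 H
  atom 5: C, bond orders sum to 3 (valence 4) → 1 H
  atom 6: C, bond orders sum to 3 (valence 4) → 1 H
Totals → C:4, H:3, F:1, O:1.
In Hill order: C4H3FO.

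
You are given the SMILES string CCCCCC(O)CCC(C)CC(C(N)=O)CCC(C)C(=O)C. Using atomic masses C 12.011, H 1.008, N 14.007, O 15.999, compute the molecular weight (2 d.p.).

First, the molecular formula is C19H37NO3 (counting implicit H from valence).
  C: 19 × 12.011 = 228.209
  H: 37 × 1.008 = 37.296
  N: 1 × 14.007 = 14.007
  O: 3 × 15.999 = 47.997
Sum: 19×12.011 + 37×1.008 + 1×14.007 + 3×15.999 = 327.509 → 327.51 g/mol.

327.51 g/mol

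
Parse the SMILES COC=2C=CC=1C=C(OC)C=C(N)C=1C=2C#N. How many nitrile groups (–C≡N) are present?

The nitrile motif appears at heavy-atom position 16 in the SMILES.
Other groups present: 2 ether, 1 primary amine.
Nitrile count: 1.

1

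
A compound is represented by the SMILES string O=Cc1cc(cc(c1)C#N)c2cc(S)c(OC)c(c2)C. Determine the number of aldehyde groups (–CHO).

The aldehyde motif appears at heavy-atom position 2 in the SMILES.
Other groups present: 1 ether, 1 nitrile, 1 thiol.
Aldehyde count: 1.

1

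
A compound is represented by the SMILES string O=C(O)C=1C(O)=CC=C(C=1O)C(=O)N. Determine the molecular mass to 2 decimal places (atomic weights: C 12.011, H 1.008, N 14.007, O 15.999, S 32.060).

197.15 g/mol

First, the molecular formula is C8H7NO5 (counting implicit H from valence).
  C: 8 × 12.011 = 96.088
  H: 7 × 1.008 = 7.056
  N: 1 × 14.007 = 14.007
  O: 5 × 15.999 = 79.995
Sum: 8×12.011 + 7×1.008 + 1×14.007 + 5×15.999 = 197.146 → 197.15 g/mol.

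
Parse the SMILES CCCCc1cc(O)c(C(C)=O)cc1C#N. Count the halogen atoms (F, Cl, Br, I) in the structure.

0

Scan the SMILES for the halogen motif — none present.
Groups that are present: 1 hydroxyl, 1 ketone, 1 nitrile.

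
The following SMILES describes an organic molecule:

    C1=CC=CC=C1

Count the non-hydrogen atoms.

Every atom symbol written in the SMILES (organic subset) is one heavy atom; implicit H are not written.
Heavy atoms by element → C:6.
Total: 6.

6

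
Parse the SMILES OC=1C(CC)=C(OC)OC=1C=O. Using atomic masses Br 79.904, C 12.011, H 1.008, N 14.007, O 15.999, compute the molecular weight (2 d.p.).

First, the molecular formula is C8H10O4 (counting implicit H from valence).
  C: 8 × 12.011 = 96.088
  H: 10 × 1.008 = 10.080
  O: 4 × 15.999 = 63.996
Sum: 8×12.011 + 10×1.008 + 4×15.999 = 170.164 → 170.16 g/mol.

170.16 g/mol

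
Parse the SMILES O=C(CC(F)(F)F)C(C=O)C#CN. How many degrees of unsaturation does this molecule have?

4

Degree of unsaturation = (number of rings) + (number of π bonds).
Ring closures in the SMILES: 0.
π bonds: 2 double bonds (each 1 DoU), 1 triple bond (each 2 DoU) → 4 DoU from unsaturation.
Total DoU = 0 + 4 = 4.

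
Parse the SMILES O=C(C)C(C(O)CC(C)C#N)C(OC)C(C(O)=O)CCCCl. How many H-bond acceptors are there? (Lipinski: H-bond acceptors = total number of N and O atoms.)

6

N atoms: 1; O atoms: 5.
Lipinski HBA = 1 + 5 = 6.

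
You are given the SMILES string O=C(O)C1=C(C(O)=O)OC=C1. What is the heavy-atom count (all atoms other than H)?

Every atom symbol written in the SMILES (organic subset) is one heavy atom; implicit H are not written.
Heavy atoms by element → C:6, O:5.
Total: 11.

11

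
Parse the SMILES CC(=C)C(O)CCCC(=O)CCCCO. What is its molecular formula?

C12H22O3

Walk through each heavy atom and fill implicit hydrogens from standard valence (C 4, N 3, O 2, S 2, halogen 1):
  atom 1: C, bond orders sum to 1 (valence 4) → 3 H
  atom 2: C, bond orders sum to 4 (valence 4) → 0 H
  atom 3: C, bond orders sum to 2 (valence 4) → 2 H
  atom 4: C, bond orders sum to 3 (valence 4) → 1 H
  atom 5: O, bond orders sum to 1 (valence 2) → 1 H
  atom 6: C, bond orders sum to 2 (valence 4) → 2 H
  atom 7: C, bond orders sum to 2 (valence 4) → 2 H
  atom 8: C, bond orders sum to 2 (valence 4) → 2 H
  atom 9: C, bond orders sum to 4 (valence 4) → 0 H
  atom 10: O, bond orders sum to 2 (valence 2) → 0 H
  atom 11: C, bond orders sum to 2 (valence 4) → 2 H
  atom 12: C, bond orders sum to 2 (valence 4) → 2 H
  atom 13: C, bond orders sum to 2 (valence 4) → 2 H
  atom 14: C, bond orders sum to 2 (valence 4) → 2 H
  atom 15: O, bond orders sum to 1 (valence 2) → 1 H
Totals → C:12, H:22, O:3.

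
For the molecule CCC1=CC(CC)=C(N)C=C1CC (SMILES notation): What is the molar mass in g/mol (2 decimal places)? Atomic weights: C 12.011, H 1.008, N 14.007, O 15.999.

First, the molecular formula is C12H19N (counting implicit H from valence).
  C: 12 × 12.011 = 144.132
  H: 19 × 1.008 = 19.152
  N: 1 × 14.007 = 14.007
Sum: 12×12.011 + 19×1.008 + 1×14.007 = 177.291 → 177.29 g/mol.

177.29 g/mol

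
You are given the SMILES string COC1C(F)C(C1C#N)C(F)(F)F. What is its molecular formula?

C7H7F4NO

Walk through each heavy atom and fill implicit hydrogens from standard valence (C 4, N 3, O 2, S 2, halogen 1):
  atom 1: C, bond orders sum to 1 (valence 4) → 3 H
  atom 2: O, bond orders sum to 2 (valence 2) → 0 H
  atom 3: C, bond orders sum to 3 (valence 4) → 1 H
  atom 4: C, bond orders sum to 3 (valence 4) → 1 H
  atom 5: F (halogen, monovalent) → 0 H
  atom 6: C, bond orders sum to 3 (valence 4) → 1 H
  atom 7: C, bond orders sum to 3 (valence 4) → 1 H
  atom 8: C, bond orders sum to 4 (valence 4) → 0 H
  atom 9: N, bond orders sum to 3 (valence 3) → 0 H
  atom 10: C, bond orders sum to 4 (valence 4) → 0 H
  atom 11: F (halogen, monovalent) → 0 H
  atom 12: F (halogen, monovalent) → 0 H
  atom 13: F (halogen, monovalent) → 0 H
Totals → C:7, H:7, F:4, N:1, O:1.
In Hill order: C7H7F4NO.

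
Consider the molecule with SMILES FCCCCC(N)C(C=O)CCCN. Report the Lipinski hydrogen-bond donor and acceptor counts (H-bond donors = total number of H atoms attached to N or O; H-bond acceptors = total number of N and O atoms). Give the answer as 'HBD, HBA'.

Donors: find every N or O and count the H atoms it carries.
  atom 7 (N): bond orders sum to 1 → 2 H
  atom 10 (O): bond orders sum to 2 → 0 H
  atom 14 (N): bond orders sum to 1 → 2 H
Lipinski HBD = 4.
Acceptors: N atoms = 2, O atoms = 1 → HBA = 3.

4, 3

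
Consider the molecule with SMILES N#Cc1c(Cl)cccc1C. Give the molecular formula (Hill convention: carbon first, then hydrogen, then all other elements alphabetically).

C8H6ClN

Walk through each heavy atom and fill implicit hydrogens from standard valence (C 4, N 3, O 2, S 2, halogen 1); for lowercase aromatic atoms, an aromatic c carries 1 H when it has two neighbours and 0 H with three, and aromatic n carries 0 H:
  atom 1: N, bond orders sum to 3 (valence 3) → 0 H
  atom 2: C, bond orders sum to 4 (valence 4) → 0 H
  atom 3: aromatic c, 3 neighbours → 0 H
  atom 4: aromatic c, 3 neighbours → 0 H
  atom 5: Cl (halogen, monovalent) → 0 H
  atom 6: aromatic c, 2 neighbours → 1 H
  atom 7: aromatic c, 2 neighbours → 1 H
  atom 8: aromatic c, 2 neighbours → 1 H
  atom 9: aromatic c, 3 neighbours → 0 H
  atom 10: C, bond orders sum to 1 (valence 4) → 3 H
Totals → C:8, H:6, Cl:1, N:1.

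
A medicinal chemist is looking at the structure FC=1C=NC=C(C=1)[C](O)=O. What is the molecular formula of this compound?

Walk through each heavy atom and fill implicit hydrogens from standard valence (C 4, N 3, O 2, S 2, halogen 1):
  atom 1: F (halogen, monovalent) → 0 H
  atom 2: C, bond orders sum to 4 (valence 4) → 0 H
  atom 3: C, bond orders sum to 3 (valence 4) → 1 H
  atom 4: N, bond orders sum to 3 (valence 3) → 0 H
  atom 5: C, bond orders sum to 3 (valence 4) → 1 H
  atom 6: C, bond orders sum to 4 (valence 4) → 0 H
  atom 7: C, bond orders sum to 3 (valence 4) → 1 H
  atom 8: C with explicit H count 0
  atom 9: O, bond orders sum to 1 (valence 2) → 1 H
  atom 10: O, bond orders sum to 2 (valence 2) → 0 H
Totals → C:6, H:4, F:1, N:1, O:2.

C6H4FNO2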